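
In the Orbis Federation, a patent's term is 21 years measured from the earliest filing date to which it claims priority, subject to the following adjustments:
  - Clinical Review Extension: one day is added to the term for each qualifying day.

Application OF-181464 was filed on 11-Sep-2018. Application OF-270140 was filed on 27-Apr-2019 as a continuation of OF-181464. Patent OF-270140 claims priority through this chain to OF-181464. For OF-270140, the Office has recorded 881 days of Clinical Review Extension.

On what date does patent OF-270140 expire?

February 8, 2042

Earliest priority filing: 11 September 2018.
Base term: 11 September 2018 + 21 years → 11 September 2039.
Clinical Review Extension: +881 days → 8 February 2042.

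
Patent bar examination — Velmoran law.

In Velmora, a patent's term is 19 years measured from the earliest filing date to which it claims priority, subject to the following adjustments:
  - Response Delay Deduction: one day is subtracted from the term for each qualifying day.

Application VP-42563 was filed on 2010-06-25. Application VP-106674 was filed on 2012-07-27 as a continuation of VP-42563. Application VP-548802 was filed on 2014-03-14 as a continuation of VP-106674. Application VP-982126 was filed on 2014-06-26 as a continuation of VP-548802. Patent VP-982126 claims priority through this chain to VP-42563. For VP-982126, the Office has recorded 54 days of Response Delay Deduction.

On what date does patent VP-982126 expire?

Earliest priority filing: 25 June 2010.
Base term: 25 June 2010 + 19 years → 25 June 2029.
Response Delay Deduction: −54 days → 2 May 2029.

2029-05-02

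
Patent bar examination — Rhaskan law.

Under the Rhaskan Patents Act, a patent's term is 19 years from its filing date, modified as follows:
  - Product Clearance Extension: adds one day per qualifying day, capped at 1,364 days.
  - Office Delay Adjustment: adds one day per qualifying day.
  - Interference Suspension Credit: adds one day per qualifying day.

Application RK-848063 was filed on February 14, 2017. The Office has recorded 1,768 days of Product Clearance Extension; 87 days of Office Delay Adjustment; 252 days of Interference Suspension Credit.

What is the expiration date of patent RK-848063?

October 13, 2040

Base term: filing date + 19 years → 14 February 2036.
Product Clearance Extension: 1768 days claimed exceeds the 1364-day cap, so +1364 days → 9 November 2039.
Office Delay Adjustment: +87 days → 4 February 2040.
Interference Suspension Credit: +252 days → 13 October 2040.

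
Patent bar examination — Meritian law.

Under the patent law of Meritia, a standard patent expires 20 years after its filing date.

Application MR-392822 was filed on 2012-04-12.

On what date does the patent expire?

April 12, 2032

Filing date + 20 years → 12 April 2032.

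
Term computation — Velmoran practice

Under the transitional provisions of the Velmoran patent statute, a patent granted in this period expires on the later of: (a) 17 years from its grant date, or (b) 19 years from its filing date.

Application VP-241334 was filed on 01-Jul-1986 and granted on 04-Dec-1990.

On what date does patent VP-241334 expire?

December 4, 2007

(a) grant + 17 years → 4 December 2007.
(b) filing + 19 years → 1 July 2005.
Later of the two: 4 December 2007.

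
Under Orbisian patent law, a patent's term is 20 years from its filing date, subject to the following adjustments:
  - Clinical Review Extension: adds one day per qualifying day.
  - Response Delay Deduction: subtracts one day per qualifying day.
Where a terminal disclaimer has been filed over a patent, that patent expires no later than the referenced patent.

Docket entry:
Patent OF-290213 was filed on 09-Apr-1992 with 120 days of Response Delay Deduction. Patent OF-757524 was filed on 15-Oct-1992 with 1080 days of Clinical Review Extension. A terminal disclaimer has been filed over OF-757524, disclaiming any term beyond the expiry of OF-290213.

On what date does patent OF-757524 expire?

December 11, 2011

Natural term of OF-757524:
  Base: filing + 20 years → 15 October 2012.
  Clinical Review Extension: +1080 days → 30 September 2015.
Expiry of referenced patent OF-290213:
  Base: filing + 20 years → 9 April 2012.
  Response Delay Deduction: −120 days → 11 December 2011.
Terminal disclaimer: OF-757524 expires on the earlier of 30 September 2015 and 11 December 2011.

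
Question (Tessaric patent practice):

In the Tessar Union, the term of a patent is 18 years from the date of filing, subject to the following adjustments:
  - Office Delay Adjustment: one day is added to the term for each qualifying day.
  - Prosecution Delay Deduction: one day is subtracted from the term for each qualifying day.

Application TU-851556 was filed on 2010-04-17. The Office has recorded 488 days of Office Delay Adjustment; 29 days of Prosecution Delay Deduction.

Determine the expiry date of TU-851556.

2029-07-20

Base term: filing date + 18 years → 17 April 2028.
Office Delay Adjustment: +488 days → 18 August 2029.
Prosecution Delay Deduction: −29 days → 20 July 2029.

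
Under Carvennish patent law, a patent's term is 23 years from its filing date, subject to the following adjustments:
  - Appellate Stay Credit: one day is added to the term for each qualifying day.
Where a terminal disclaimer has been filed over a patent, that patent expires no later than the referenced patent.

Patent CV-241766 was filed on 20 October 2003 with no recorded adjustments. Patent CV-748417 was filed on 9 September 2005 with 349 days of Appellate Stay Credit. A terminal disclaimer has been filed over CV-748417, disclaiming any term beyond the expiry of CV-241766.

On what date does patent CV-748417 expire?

October 20, 2026

Natural term of CV-748417:
  Base: filing + 23 years → 9 September 2028.
  Appellate Stay Credit: +349 days → 24 August 2029.
Expiry of referenced patent CV-241766:
  Base: filing + 23 years → 20 October 2026.
Terminal disclaimer: CV-748417 expires on the earlier of 24 August 2029 and 20 October 2026.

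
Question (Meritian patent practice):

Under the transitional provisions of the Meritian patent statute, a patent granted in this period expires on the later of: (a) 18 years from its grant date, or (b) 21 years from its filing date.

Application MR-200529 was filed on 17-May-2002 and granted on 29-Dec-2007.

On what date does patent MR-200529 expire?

December 29, 2025

(a) grant + 18 years → 29 December 2025.
(b) filing + 21 years → 17 May 2023.
Later of the two: 29 December 2025.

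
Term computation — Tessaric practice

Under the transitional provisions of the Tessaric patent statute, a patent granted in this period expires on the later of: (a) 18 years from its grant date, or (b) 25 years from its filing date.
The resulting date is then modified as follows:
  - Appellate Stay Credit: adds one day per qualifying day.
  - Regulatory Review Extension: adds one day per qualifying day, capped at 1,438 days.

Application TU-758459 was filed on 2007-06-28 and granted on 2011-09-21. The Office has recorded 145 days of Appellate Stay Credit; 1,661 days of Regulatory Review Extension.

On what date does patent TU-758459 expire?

(a) grant + 18 years → 21 September 2029.
(b) filing + 25 years → 28 June 2032.
Later of the two: 28 June 2032.
Appellate Stay Credit: +145 days → 20 November 2032.
Regulatory Review Extension: 1661 days claimed exceeds the 1438-day cap, so +1438 days → 28 October 2036.

2036-10-28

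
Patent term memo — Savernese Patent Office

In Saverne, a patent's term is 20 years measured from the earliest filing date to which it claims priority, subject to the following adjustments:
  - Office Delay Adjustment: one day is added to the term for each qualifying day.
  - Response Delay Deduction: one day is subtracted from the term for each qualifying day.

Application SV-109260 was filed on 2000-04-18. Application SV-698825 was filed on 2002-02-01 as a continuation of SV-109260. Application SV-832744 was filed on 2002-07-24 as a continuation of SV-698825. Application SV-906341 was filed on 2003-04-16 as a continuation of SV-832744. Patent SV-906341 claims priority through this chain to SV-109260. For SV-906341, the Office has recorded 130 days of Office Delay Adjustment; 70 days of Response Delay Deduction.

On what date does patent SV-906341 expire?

2020-06-17

Earliest priority filing: 18 April 2000.
Base term: 18 April 2000 + 20 years → 18 April 2020.
Office Delay Adjustment: +130 days → 26 August 2020.
Response Delay Deduction: −70 days → 17 June 2020.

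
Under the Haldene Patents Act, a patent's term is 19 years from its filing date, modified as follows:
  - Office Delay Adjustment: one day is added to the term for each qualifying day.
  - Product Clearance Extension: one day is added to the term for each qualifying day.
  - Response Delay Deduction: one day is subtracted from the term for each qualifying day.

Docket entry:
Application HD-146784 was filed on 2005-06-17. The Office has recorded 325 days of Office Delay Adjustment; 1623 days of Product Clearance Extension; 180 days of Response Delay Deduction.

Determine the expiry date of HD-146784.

2029-04-20

Base term: filing date + 19 years → 17 June 2024.
Office Delay Adjustment: +325 days → 8 May 2025.
Product Clearance Extension: +1623 days → 17 October 2029.
Response Delay Deduction: −180 days → 20 April 2029.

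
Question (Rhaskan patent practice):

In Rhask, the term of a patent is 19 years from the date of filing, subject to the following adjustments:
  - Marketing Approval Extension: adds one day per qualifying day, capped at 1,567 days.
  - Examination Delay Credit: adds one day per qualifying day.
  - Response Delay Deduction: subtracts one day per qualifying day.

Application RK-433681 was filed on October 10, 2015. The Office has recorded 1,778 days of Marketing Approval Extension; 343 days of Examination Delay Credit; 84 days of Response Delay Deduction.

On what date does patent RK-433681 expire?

Base term: filing date + 19 years → 10 October 2034.
Marketing Approval Extension: 1778 days claimed exceeds the 1567-day cap, so +1567 days → 24 January 2039.
Examination Delay Credit: +343 days → 2 January 2040.
Response Delay Deduction: −84 days → 10 October 2039.

October 10, 2039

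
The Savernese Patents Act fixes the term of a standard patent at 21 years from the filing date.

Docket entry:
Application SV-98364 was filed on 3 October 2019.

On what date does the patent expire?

2040-10-03

Filing date + 21 years → 3 October 2040.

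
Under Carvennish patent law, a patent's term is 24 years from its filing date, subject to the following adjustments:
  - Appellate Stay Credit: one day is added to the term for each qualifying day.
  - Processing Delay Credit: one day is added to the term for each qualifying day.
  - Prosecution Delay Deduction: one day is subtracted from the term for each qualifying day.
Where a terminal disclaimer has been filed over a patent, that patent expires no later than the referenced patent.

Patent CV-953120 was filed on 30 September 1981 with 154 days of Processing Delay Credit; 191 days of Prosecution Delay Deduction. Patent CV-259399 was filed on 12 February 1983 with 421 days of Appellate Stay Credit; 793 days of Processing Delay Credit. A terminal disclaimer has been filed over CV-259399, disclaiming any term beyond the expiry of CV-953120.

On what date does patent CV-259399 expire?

Natural term of CV-259399:
  Base: filing + 24 years → 12 February 2007.
  Appellate Stay Credit: +421 days → 8 April 2008.
  Processing Delay Credit: +793 days → 10 June 2010.
Expiry of referenced patent CV-953120:
  Base: filing + 24 years → 30 September 2005.
  Processing Delay Credit: +154 days → 3 March 2006.
  Prosecution Delay Deduction: −191 days → 24 August 2005.
Terminal disclaimer: CV-259399 expires on the earlier of 10 June 2010 and 24 August 2005.

August 24, 2005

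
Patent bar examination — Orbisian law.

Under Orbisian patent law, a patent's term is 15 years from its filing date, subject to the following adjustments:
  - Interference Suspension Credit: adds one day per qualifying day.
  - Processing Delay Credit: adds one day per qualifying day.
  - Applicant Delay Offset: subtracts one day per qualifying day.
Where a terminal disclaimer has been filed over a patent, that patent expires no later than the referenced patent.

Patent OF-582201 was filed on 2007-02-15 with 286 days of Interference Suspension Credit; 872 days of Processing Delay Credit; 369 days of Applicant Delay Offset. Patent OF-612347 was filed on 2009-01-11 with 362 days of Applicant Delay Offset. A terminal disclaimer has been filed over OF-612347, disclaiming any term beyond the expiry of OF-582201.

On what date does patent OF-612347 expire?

Natural term of OF-612347:
  Base: filing + 15 years → 11 January 2024.
  Applicant Delay Offset: −362 days → 14 January 2023.
Expiry of referenced patent OF-582201:
  Base: filing + 15 years → 15 February 2022.
  Interference Suspension Credit: +286 days → 28 November 2022.
  Processing Delay Credit: +872 days → 18 April 2025.
  Applicant Delay Offset: −369 days → 14 April 2024.
Terminal disclaimer: OF-612347 expires on the earlier of 14 January 2023 and 14 April 2024.

2023-01-14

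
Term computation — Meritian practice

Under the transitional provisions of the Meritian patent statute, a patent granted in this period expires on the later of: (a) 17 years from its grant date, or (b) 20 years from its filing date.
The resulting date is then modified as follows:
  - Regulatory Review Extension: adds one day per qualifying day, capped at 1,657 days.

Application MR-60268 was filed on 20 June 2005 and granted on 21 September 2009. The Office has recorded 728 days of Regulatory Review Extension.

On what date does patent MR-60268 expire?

September 18, 2028

(a) grant + 17 years → 21 September 2026.
(b) filing + 20 years → 20 June 2025.
Later of the two: 21 September 2026.
Regulatory Review Extension: 728 days (within the 1657-day cap) → +728 days → 18 September 2028.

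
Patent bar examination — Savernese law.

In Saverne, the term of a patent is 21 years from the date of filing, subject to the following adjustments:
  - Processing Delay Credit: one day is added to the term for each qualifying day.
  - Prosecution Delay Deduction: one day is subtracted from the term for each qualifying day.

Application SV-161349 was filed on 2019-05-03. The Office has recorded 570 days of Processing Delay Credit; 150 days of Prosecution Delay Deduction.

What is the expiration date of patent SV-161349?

2041-06-27

Base term: filing date + 21 years → 3 May 2040.
Processing Delay Credit: +570 days → 24 November 2041.
Prosecution Delay Deduction: −150 days → 27 June 2041.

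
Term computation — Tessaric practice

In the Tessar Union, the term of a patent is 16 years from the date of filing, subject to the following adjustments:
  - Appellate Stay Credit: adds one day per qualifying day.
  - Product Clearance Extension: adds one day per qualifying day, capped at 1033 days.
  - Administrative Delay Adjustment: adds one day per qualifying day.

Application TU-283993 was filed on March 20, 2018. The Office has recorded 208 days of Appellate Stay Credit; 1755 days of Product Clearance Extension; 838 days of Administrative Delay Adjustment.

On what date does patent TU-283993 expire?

Base term: filing date + 16 years → 20 March 2034.
Appellate Stay Credit: +208 days → 14 October 2034.
Product Clearance Extension: 1755 days claimed exceeds the 1033-day cap, so +1033 days → 12 August 2037.
Administrative Delay Adjustment: +838 days → 28 November 2039.

2039-11-28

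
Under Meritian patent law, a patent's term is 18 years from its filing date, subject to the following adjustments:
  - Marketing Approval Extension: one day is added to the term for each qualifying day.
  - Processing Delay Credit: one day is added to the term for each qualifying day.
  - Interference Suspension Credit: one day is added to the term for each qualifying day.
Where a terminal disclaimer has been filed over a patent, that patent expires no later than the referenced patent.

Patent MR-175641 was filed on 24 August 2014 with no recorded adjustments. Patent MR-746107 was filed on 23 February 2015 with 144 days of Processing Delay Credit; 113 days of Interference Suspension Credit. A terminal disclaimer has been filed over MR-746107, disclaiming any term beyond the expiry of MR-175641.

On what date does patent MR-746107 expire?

Natural term of MR-746107:
  Base: filing + 18 years → 23 February 2033.
  Processing Delay Credit: +144 days → 17 July 2033.
  Interference Suspension Credit: +113 days → 7 November 2033.
Expiry of referenced patent MR-175641:
  Base: filing + 18 years → 24 August 2032.
Terminal disclaimer: MR-746107 expires on the earlier of 7 November 2033 and 24 August 2032.

August 24, 2032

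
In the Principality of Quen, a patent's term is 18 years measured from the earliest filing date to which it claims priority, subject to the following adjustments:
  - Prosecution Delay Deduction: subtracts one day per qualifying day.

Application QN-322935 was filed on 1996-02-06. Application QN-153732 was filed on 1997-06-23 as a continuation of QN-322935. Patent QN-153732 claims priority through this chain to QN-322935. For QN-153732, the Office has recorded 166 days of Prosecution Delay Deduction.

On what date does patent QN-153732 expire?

August 24, 2013

Earliest priority filing: 6 February 1996.
Base term: 6 February 1996 + 18 years → 6 February 2014.
Prosecution Delay Deduction: −166 days → 24 August 2013.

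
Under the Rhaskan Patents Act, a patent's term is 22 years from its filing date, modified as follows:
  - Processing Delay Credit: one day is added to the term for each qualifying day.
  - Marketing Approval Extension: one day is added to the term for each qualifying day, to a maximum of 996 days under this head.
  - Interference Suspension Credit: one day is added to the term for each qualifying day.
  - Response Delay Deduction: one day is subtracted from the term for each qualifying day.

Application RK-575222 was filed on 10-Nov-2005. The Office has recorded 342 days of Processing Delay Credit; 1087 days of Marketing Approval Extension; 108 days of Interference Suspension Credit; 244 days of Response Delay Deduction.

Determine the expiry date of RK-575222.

February 24, 2031

Base term: filing date + 22 years → 10 November 2027.
Processing Delay Credit: +342 days → 17 October 2028.
Marketing Approval Extension: 1087 days claimed exceeds the 996-day cap, so +996 days → 10 July 2031.
Interference Suspension Credit: +108 days → 26 October 2031.
Response Delay Deduction: −244 days → 24 February 2031.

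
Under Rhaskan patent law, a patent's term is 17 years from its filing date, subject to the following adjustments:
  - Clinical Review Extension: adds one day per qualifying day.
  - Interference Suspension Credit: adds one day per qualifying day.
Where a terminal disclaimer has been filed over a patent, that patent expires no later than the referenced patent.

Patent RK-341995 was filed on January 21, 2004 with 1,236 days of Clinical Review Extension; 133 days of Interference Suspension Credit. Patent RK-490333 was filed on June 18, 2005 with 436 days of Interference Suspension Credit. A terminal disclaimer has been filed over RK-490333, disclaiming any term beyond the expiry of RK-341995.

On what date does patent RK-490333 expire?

2023-08-28

Natural term of RK-490333:
  Base: filing + 17 years → 18 June 2022.
  Interference Suspension Credit: +436 days → 28 August 2023.
Expiry of referenced patent RK-341995:
  Base: filing + 17 years → 21 January 2021.
  Clinical Review Extension: +1236 days → 10 June 2024.
  Interference Suspension Credit: +133 days → 21 October 2024.
Terminal disclaimer: RK-490333 expires on the earlier of 28 August 2023 and 21 October 2024.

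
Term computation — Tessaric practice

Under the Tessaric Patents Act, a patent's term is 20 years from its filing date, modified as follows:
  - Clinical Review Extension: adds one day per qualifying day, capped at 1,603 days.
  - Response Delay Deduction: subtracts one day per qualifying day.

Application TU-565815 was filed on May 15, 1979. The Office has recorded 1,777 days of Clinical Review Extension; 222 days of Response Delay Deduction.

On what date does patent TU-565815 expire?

2003-02-24

Base term: filing date + 20 years → 15 May 1999.
Clinical Review Extension: 1777 days claimed exceeds the 1603-day cap, so +1603 days → 4 October 2003.
Response Delay Deduction: −222 days → 24 February 2003.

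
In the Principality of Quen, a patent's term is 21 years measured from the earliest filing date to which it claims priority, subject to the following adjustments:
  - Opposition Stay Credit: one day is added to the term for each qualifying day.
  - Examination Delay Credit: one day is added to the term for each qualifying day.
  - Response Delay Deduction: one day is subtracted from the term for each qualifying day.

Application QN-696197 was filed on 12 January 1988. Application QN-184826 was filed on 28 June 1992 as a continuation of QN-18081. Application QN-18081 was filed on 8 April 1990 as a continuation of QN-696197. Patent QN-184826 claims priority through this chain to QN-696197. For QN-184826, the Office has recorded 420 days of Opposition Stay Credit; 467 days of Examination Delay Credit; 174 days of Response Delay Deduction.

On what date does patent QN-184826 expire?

December 26, 2010

Earliest priority filing: 12 January 1988.
Base term: 12 January 1988 + 21 years → 12 January 2009.
Opposition Stay Credit: +420 days → 8 March 2010.
Examination Delay Credit: +467 days → 18 June 2011.
Response Delay Deduction: −174 days → 26 December 2010.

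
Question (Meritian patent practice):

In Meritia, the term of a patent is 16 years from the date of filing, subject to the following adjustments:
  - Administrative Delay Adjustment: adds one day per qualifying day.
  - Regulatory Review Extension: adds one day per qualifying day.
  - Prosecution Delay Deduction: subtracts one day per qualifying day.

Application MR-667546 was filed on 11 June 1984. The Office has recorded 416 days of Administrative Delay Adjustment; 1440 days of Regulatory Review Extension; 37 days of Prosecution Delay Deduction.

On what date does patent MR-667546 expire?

June 4, 2005

Base term: filing date + 16 years → 11 June 2000.
Administrative Delay Adjustment: +416 days → 1 August 2001.
Regulatory Review Extension: +1440 days → 11 July 2005.
Prosecution Delay Deduction: −37 days → 4 June 2005.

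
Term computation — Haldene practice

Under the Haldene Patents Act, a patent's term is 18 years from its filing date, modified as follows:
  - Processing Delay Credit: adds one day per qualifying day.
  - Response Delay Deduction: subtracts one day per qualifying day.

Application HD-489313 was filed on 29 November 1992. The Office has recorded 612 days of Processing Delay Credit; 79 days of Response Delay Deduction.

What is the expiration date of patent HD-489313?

Base term: filing date + 18 years → 29 November 2010.
Processing Delay Credit: +612 days → 2 August 2012.
Response Delay Deduction: −79 days → 15 May 2012.

2012-05-15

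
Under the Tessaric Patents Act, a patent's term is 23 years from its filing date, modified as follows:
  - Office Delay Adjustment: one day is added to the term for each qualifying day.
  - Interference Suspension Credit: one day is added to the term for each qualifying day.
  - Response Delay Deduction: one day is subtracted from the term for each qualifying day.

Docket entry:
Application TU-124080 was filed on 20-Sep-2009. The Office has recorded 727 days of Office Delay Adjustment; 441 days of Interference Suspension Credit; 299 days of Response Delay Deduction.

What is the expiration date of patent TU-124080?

Base term: filing date + 23 years → 20 September 2032.
Office Delay Adjustment: +727 days → 17 September 2034.
Interference Suspension Credit: +441 days → 2 December 2035.
Response Delay Deduction: −299 days → 6 February 2035.

February 6, 2035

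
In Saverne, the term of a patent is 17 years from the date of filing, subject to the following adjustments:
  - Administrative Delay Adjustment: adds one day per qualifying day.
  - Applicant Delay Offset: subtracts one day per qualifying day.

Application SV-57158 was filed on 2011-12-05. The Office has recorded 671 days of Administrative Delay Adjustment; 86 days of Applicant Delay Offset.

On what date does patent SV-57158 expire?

Base term: filing date + 17 years → 5 December 2028.
Administrative Delay Adjustment: +671 days → 7 October 2030.
Applicant Delay Offset: −86 days → 13 July 2030.

2030-07-13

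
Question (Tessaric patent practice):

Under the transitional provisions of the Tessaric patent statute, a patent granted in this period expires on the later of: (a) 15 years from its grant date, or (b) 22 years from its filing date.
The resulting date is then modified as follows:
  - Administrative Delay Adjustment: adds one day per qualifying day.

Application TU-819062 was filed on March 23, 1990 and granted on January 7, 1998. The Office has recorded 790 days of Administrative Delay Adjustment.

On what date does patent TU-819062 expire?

(a) grant + 15 years → 7 January 2013.
(b) filing + 22 years → 23 March 2012.
Later of the two: 7 January 2013.
Administrative Delay Adjustment: +790 days → 8 March 2015.

March 8, 2015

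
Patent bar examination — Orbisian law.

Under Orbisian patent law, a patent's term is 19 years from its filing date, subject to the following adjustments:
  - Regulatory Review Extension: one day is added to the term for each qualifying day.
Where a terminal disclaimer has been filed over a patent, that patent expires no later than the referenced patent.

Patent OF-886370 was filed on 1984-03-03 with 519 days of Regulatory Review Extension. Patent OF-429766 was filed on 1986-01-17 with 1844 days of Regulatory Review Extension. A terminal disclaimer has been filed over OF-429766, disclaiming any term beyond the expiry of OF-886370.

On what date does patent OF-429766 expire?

Natural term of OF-429766:
  Base: filing + 19 years → 17 January 2005.
  Regulatory Review Extension: +1844 days → 4 February 2010.
Expiry of referenced patent OF-886370:
  Base: filing + 19 years → 3 March 2003.
  Regulatory Review Extension: +519 days → 3 August 2004.
Terminal disclaimer: OF-429766 expires on the earlier of 4 February 2010 and 3 August 2004.

August 3, 2004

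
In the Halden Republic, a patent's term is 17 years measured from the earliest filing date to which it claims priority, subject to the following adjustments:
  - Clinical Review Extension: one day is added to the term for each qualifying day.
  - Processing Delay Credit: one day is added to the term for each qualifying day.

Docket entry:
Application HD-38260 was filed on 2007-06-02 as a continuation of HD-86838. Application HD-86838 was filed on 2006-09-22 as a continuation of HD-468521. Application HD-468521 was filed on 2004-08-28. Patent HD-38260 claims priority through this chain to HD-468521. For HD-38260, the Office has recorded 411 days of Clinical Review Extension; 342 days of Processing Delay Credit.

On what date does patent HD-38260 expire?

Earliest priority filing: 28 August 2004.
Base term: 28 August 2004 + 17 years → 28 August 2021.
Clinical Review Extension: +411 days → 13 October 2022.
Processing Delay Credit: +342 days → 20 September 2023.

2023-09-20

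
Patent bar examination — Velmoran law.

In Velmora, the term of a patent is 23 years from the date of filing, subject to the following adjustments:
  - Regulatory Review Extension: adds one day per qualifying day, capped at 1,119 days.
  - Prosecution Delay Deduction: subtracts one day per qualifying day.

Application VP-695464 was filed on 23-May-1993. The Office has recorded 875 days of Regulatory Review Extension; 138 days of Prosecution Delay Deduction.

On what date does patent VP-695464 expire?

May 30, 2018

Base term: filing date + 23 years → 23 May 2016.
Regulatory Review Extension: 875 days (within the 1119-day cap) → +875 days → 15 October 2018.
Prosecution Delay Deduction: −138 days → 30 May 2018.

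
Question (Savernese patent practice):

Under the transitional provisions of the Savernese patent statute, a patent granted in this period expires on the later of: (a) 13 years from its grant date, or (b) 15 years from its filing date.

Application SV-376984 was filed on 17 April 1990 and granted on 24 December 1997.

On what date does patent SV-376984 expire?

December 24, 2010

(a) grant + 13 years → 24 December 2010.
(b) filing + 15 years → 17 April 2005.
Later of the two: 24 December 2010.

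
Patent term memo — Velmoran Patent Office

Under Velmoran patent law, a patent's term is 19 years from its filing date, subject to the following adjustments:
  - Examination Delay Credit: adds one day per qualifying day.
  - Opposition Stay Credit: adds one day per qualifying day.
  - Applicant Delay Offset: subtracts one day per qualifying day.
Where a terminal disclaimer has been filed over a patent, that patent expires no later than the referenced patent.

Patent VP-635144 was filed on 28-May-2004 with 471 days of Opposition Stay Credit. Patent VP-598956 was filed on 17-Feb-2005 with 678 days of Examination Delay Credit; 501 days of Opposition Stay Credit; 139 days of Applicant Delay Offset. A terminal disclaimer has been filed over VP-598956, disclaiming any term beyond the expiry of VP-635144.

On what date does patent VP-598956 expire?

Natural term of VP-598956:
  Base: filing + 19 years → 17 February 2024.
  Examination Delay Credit: +678 days → 26 December 2025.
  Opposition Stay Credit: +501 days → 11 May 2027.
  Applicant Delay Offset: −139 days → 23 December 2026.
Expiry of referenced patent VP-635144:
  Base: filing + 19 years → 28 May 2023.
  Opposition Stay Credit: +471 days → 10 September 2024.
Terminal disclaimer: VP-598956 expires on the earlier of 23 December 2026 and 10 September 2024.

September 10, 2024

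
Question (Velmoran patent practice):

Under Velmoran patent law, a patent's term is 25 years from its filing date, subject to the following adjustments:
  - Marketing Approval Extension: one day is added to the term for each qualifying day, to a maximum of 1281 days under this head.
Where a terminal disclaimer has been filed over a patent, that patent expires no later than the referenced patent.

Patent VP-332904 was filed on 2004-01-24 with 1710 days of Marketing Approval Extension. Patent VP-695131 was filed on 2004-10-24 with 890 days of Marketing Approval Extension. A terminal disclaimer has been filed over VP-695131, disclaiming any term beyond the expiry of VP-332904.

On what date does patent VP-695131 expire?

April 1, 2032

Natural term of VP-695131:
  Base: filing + 25 years → 24 October 2029.
  Marketing Approval Extension: 890 days (within the 1281-day cap) → +890 days → 1 April 2032.
Expiry of referenced patent VP-332904:
  Base: filing + 25 years → 24 January 2029.
  Marketing Approval Extension: 1710 days claimed exceeds the 1281-day cap, so +1281 days → 28 July 2032.
Terminal disclaimer: VP-695131 expires on the earlier of 1 April 2032 and 28 July 2032.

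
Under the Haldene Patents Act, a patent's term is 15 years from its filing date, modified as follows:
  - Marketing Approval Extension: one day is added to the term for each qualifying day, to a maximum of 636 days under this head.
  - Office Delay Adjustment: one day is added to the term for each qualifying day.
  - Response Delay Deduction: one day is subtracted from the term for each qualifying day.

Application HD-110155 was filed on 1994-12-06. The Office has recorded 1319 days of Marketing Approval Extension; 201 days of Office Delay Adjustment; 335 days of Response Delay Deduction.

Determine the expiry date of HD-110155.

April 22, 2011

Base term: filing date + 15 years → 6 December 2009.
Marketing Approval Extension: 1319 days claimed exceeds the 636-day cap, so +636 days → 3 September 2011.
Office Delay Adjustment: +201 days → 22 March 2012.
Response Delay Deduction: −335 days → 22 April 2011.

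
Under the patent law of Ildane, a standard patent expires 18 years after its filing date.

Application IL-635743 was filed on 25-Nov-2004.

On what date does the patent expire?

Filing date + 18 years → 25 November 2022.

November 25, 2022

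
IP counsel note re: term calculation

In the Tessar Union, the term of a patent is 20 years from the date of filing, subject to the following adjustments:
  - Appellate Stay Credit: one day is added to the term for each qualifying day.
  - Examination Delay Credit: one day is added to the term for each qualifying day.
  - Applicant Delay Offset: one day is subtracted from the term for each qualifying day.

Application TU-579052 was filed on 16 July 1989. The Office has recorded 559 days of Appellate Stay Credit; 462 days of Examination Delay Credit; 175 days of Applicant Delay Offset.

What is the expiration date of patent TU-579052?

November 9, 2011

Base term: filing date + 20 years → 16 July 2009.
Appellate Stay Credit: +559 days → 26 January 2011.
Examination Delay Credit: +462 days → 2 May 2012.
Applicant Delay Offset: −175 days → 9 November 2011.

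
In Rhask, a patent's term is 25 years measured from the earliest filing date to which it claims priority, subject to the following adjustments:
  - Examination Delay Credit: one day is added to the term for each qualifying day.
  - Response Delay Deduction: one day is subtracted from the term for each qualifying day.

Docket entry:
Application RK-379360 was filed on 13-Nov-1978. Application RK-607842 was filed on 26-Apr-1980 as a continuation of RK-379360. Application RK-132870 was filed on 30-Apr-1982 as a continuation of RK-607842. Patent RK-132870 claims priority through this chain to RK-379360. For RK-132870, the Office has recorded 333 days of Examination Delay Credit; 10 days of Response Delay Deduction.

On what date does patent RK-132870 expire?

October 1, 2004

Earliest priority filing: 13 November 1978.
Base term: 13 November 1978 + 25 years → 13 November 2003.
Examination Delay Credit: +333 days → 11 October 2004.
Response Delay Deduction: −10 days → 1 October 2004.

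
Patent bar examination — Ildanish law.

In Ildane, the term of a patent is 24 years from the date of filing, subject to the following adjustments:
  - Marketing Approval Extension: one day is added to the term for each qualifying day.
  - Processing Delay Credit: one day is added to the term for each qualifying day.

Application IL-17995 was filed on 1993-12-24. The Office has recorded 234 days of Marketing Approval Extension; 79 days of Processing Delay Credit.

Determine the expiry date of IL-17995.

November 2, 2018

Base term: filing date + 24 years → 24 December 2017.
Marketing Approval Extension: +234 days → 15 August 2018.
Processing Delay Credit: +79 days → 2 November 2018.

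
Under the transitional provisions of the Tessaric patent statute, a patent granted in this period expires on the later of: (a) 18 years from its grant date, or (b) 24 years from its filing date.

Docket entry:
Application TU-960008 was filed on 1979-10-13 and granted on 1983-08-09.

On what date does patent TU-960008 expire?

October 13, 2003

(a) grant + 18 years → 9 August 2001.
(b) filing + 24 years → 13 October 2003.
Later of the two: 13 October 2003.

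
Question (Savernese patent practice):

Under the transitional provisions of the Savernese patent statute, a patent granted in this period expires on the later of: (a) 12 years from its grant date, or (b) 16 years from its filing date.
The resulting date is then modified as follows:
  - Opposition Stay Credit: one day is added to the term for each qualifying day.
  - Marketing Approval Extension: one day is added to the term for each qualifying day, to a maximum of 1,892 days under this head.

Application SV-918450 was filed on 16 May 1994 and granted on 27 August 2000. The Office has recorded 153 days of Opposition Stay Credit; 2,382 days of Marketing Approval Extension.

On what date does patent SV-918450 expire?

(a) grant + 12 years → 27 August 2012.
(b) filing + 16 years → 16 May 2010.
Later of the two: 27 August 2012.
Opposition Stay Credit: +153 days → 27 January 2013.
Marketing Approval Extension: 2382 days claimed exceeds the 1892-day cap, so +1892 days → 3 April 2018.

April 3, 2018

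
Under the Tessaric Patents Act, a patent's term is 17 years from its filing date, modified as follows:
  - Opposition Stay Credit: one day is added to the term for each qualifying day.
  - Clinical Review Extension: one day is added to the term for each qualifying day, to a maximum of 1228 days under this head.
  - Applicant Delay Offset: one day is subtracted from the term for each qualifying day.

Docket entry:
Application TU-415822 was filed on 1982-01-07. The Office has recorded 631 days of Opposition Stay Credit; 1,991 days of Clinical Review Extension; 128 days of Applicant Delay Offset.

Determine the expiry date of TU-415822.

October 4, 2003

Base term: filing date + 17 years → 7 January 1999.
Opposition Stay Credit: +631 days → 29 September 2000.
Clinical Review Extension: 1991 days claimed exceeds the 1228-day cap, so +1228 days → 9 February 2004.
Applicant Delay Offset: −128 days → 4 October 2003.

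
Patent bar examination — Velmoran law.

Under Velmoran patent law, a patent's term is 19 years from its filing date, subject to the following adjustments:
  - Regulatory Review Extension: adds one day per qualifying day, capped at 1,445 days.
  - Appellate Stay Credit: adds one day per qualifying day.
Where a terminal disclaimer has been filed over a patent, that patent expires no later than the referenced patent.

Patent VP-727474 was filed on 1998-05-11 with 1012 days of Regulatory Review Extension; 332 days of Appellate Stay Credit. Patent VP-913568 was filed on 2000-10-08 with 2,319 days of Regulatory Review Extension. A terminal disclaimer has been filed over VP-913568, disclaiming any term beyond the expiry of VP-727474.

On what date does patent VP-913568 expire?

Natural term of VP-913568:
  Base: filing + 19 years → 8 October 2019.
  Regulatory Review Extension: 2319 days claimed exceeds the 1445-day cap, so +1445 days → 22 September 2023.
Expiry of referenced patent VP-727474:
  Base: filing + 19 years → 11 May 2017.
  Regulatory Review Extension: 1012 days (within the 1445-day cap) → +1012 days → 17 February 2020.
  Appellate Stay Credit: +332 days → 14 January 2021.
Terminal disclaimer: VP-913568 expires on the earlier of 22 September 2023 and 14 January 2021.

2021-01-14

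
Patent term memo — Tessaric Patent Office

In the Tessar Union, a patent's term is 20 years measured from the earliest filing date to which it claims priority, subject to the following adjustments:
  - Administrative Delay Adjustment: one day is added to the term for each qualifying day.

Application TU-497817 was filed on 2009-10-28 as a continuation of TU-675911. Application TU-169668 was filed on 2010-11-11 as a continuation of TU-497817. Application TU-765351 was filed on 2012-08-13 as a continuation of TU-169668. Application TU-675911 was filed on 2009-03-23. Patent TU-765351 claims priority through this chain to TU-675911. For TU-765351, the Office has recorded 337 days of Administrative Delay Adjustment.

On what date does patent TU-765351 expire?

Earliest priority filing: 23 March 2009.
Base term: 23 March 2009 + 20 years → 23 March 2029.
Administrative Delay Adjustment: +337 days → 23 February 2030.

February 23, 2030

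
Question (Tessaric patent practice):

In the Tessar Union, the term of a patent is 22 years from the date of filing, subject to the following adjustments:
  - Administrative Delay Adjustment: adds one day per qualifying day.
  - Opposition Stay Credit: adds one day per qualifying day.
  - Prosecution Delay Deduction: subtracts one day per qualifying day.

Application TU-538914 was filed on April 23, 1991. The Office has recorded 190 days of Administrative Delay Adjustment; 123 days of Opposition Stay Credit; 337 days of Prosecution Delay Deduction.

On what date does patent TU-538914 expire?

2013-03-30

Base term: filing date + 22 years → 23 April 2013.
Administrative Delay Adjustment: +190 days → 30 October 2013.
Opposition Stay Credit: +123 days → 2 March 2014.
Prosecution Delay Deduction: −337 days → 30 March 2013.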